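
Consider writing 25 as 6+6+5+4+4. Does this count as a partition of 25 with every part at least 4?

Yes

The parts sum to 25, and the condition 'every summand is at least 4' holds.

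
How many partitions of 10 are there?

42

A partial list (first 12 by largest part):
10
9+1
8+2
8+1+1
7+3
7+2+1
7+1+1+1
6+4
6+3+1
6+2+2
6+2+1+1
6+1+1+1+1
…and 30 more, for 42 total.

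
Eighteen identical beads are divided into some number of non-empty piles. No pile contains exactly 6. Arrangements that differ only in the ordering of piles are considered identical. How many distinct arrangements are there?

308

Systematic enumeration (by largest part, then next-largest, …) yields 308.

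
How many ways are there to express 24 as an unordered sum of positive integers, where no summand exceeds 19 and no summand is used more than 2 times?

Counting exhaustively, 421 partitions satisfy the conditions.

421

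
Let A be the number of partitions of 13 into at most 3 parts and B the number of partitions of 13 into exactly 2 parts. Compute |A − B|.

15

Partitions of 13 into at most 3 parts: 21.
Partitions of 13 into exactly 2 parts: 6.
|21 − 6| = 15.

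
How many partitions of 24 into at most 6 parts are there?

532

Enumerating by decreasing first part gives 532 partitions in all.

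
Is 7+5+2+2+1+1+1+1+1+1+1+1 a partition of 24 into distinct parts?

No

The parts sum to 24, and the condition 'all summands are distinct' is violated.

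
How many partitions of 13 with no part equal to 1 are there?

24

The partitions of 13 that satisfy the conditions:
13
11 + 2
10 + 3
9 + 4
9 + 2 + 2
8 + 5
8 + 3 + 2
7 + 6
7 + 4 + 2
7 + 3 + 3
7 + 2 + 2 + 2
6 + 5 + 2
6 + 4 + 3
6 + 3 + 2 + 2
5 + 5 + 3
5 + 4 + 4
5 + 4 + 2 + 2
5 + 3 + 3 + 2
5 + 2 + 2 + 2 + 2
4 + 4 + 3 + 2
4 + 3 + 3 + 3
4 + 3 + 2 + 2 + 2
3 + 3 + 3 + 2 + 2
3 + 2 + 2 + 2 + 2 + 2
Counting gives 24.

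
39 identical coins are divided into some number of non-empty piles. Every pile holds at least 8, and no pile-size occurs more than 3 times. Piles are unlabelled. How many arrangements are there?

51

A partial list (first 12 by largest part):
39
31+8
30+9
29+10
28+11
27+12
26+13
25+14
24+15
23+16
23+8+8
22+17
…and 39 more, for 51 total.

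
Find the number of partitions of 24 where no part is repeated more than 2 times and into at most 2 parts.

13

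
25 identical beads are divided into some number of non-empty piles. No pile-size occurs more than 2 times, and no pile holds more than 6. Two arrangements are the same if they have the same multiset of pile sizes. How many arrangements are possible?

31

A partial list (first 12 by largest part):
3 + 5 + 5 + 6 + 6
1 + 2 + 5 + 5 + 6 + 6
4 + 4 + 5 + 6 + 6
1 + 3 + 4 + 5 + 6 + 6
2 + 2 + 4 + 5 + 6 + 6
1 + 1 + 2 + 4 + 5 + 6 + 6
2 + 3 + 3 + 5 + 6 + 6
1 + 1 + 3 + 3 + 5 + 6 + 6
1 + 2 + 2 + 3 + 5 + 6 + 6
2 + 3 + 4 + 4 + 6 + 6
1 + 1 + 3 + 4 + 4 + 6 + 6
1 + 2 + 2 + 4 + 4 + 6 + 6
…and 19 more, for 31 total.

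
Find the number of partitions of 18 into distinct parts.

A partial list (first 12 by largest part):
18
1 + 17
2 + 16
3 + 15
1 + 2 + 15
4 + 14
1 + 3 + 14
5 + 13
1 + 4 + 13
2 + 3 + 13
6 + 12
1 + 5 + 12
…and 34 more, for 46 total.

46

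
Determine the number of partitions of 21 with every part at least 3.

60

A partial list (first 12 by largest part):
21
18 + 3
17 + 4
16 + 5
15 + 6
15 + 3 + 3
14 + 7
14 + 4 + 3
13 + 8
13 + 5 + 3
13 + 4 + 4
12 + 9
…and 48 more, for 60 total.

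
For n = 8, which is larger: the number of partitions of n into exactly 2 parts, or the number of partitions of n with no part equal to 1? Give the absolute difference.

3

Partitions of 8 into exactly 2 parts: 4.
Partitions of 8 with no part equal to 1: 7.
|4 − 7| = 3.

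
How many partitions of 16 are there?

Counting exhaustively, 231 partitions satisfy the conditions.

231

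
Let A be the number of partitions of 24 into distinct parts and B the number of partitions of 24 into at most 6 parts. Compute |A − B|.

Partitions of 24 into distinct parts: 122.
Partitions of 24 into at most 6 parts: 532.
|122 − 532| = 410.

410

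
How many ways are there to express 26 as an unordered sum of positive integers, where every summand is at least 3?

158

Systematic enumeration (by largest part, then next-largest, …) yields 158.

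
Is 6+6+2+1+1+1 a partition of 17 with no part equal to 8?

The parts sum to 17, and the condition 'no summand equals 8' holds.

Yes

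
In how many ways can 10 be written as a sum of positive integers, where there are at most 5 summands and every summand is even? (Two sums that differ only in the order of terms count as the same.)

Enumerating:
10
8, 2
6, 4
6, 2, 2
4, 4, 2
4, 2, 2, 2
2, 2, 2, 2, 2
That's 7 in total.

7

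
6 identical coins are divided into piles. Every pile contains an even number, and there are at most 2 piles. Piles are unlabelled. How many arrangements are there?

2

Enumerating:
6
4,2
That's 2 in total.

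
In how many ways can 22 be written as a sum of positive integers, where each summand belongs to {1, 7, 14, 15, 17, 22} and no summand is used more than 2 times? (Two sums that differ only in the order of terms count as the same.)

3

They are:
22
15+7
14+7+1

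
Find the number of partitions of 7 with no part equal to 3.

10

The partitions of 7 that satisfy the conditions:
7
6 + 1
5 + 2
5 + 1 + 1
4 + 2 + 1
4 + 1 + 1 + 1
2 + 2 + 2 + 1
2 + 2 + 1 + 1 + 1
2 + 1 + 1 + 1 + 1 + 1
1 + 1 + 1 + 1 + 1 + 1 + 1
Counting gives 10.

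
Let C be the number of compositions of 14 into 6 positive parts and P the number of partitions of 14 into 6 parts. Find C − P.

Ordered (compositions into 6 parts): C(13,5) = 1287.
Unordered (partitions into 6 parts): 20.
Difference: 1287 − 20 = 1267.

1267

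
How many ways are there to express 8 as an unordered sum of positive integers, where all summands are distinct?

6

Listing the qualifying partitions of 8:
8
7+1
6+2
5+3
5+2+1
4+3+1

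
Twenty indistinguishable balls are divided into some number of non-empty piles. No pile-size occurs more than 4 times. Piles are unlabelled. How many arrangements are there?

Systematic enumeration (by largest part, then next-largest, …) yields 409.

409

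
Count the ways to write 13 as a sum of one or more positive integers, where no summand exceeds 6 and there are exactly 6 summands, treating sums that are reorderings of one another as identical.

12

Enumerating:
1+1+1+1+3+6
1+1+1+2+2+6
1+1+1+1+4+5
1+1+1+2+3+5
1+1+2+2+2+5
1+1+1+2+4+4
1+1+1+3+3+4
1+1+2+2+3+4
1+2+2+2+2+4
1+1+2+3+3+3
1+2+2+2+3+3
2+2+2+2+2+3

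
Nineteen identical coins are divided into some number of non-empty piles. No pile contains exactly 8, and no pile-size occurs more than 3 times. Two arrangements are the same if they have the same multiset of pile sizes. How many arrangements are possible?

220

A full systematic count gives 220.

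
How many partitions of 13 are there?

Counting exhaustively, 101 partitions satisfy the conditions.

101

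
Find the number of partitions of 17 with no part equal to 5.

Direct enumeration gives 220 partitions.

220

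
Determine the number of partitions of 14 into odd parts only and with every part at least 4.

Listing the qualifying partitions of 14:
9,5
7,7

2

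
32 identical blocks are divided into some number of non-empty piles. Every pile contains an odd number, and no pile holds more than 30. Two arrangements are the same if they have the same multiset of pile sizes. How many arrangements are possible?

389

Counting exhaustively, 389 partitions satisfy the conditions.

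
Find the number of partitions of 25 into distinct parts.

142

A full systematic count gives 142.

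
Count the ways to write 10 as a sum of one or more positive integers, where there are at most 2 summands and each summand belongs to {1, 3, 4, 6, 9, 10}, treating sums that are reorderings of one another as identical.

3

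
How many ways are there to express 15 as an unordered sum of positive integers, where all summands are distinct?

A partial list (first 12 by largest part):
15
14,1
13,2
12,3
12,2,1
11,4
11,3,1
10,5
10,4,1
10,3,2
9,6
9,5,1
…and 15 more, for 27 total.

27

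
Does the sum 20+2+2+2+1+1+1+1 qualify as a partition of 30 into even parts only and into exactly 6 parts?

The parts sum to 30, and the condition 'every summand is even' is violated.

No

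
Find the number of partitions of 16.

A full systematic count gives 231.

231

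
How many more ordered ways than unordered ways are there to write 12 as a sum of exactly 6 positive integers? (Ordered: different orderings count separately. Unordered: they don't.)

451

Compositions: C(11,5) = 462.
Partitions of 12 into exactly 6 parts: 11.
Difference: 462 − 11 = 451.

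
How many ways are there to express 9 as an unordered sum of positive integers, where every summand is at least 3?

Enumerating:
9
6 + 3
5 + 4
3 + 3 + 3
That's 4 in total.

4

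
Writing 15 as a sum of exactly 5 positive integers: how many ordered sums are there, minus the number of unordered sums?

971

Ordered (compositions into 5 parts): C(14,4) = 1001.
Partitions of 15 into exactly 5 parts: 30.
Difference: 1001 − 30 = 971.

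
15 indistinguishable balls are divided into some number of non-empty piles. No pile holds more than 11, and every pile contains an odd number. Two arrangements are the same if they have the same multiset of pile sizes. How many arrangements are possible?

Listing the qualifying partitions of 15:
1,3,11
1,1,1,1,11
1,5,9
3,3,9
1,1,1,3,9
1,1,1,1,1,1,9
1,7,7
3,5,7
1,1,1,5,7
1,1,3,3,7
1,1,1,1,1,3,7
1,1,1,1,1,1,1,1,7
5,5,5
1,1,3,5,5
1,1,1,1,1,5,5
1,3,3,3,5
1,1,1,1,3,3,5
1,1,1,1,1,1,1,3,5
1,1,1,1,1,1,1,1,1,1,5
3,3,3,3,3
1,1,1,3,3,3,3
1,1,1,1,1,1,3,3,3
1,1,1,1,1,1,1,1,1,3,3
1,1,1,1,1,1,1,1,1,1,1,1,3
1,1,1,1,1,1,1,1,1,1,1,1,1,1,1
That's 25 in total.

25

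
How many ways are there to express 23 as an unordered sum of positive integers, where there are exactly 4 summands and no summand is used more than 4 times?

94

Direct enumeration gives 94 partitions.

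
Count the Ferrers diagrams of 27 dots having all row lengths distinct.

192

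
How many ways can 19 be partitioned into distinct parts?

A partial list (first 12 by largest part):
19
1 + 18
2 + 17
3 + 16
1 + 2 + 16
4 + 15
1 + 3 + 15
5 + 14
1 + 4 + 14
2 + 3 + 14
6 + 13
1 + 5 + 13
…and 42 more, for 54 total.

54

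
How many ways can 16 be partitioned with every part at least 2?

There are too many to list fully; the first 12 (by largest part) are:
16
14 + 2
13 + 3
12 + 4
12 + 2 + 2
11 + 5
11 + 3 + 2
10 + 6
10 + 4 + 2
10 + 3 + 3
10 + 2 + 2 + 2
9 + 7
…and 43 more, for 55 total.

55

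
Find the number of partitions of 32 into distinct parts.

390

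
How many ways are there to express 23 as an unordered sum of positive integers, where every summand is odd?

104

There are 104 such partitions.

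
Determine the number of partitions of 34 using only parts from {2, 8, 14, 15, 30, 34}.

12

Listing the qualifying partitions of 34:
34
2+2+30
2+2+15+15
2+2+2+14+14
2+2+8+8+14
2+2+2+2+2+2+8+14
2+2+2+2+2+2+2+2+2+2+14
2+8+8+8+8
2+2+2+2+2+8+8+8
2+2+2+2+2+2+2+2+2+8+8
2+2+2+2+2+2+2+2+2+2+2+2+2+8
2+2+2+2+2+2+2+2+2+2+2+2+2+2+2+2+2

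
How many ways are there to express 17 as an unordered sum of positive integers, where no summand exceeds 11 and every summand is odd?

34

There are too many to list fully; the first 12 (by largest part) are:
11,5,1
11,3,3
11,3,1,1,1
11,1,1,1,1,1,1
9,7,1
9,5,3
9,5,1,1,1
9,3,3,1,1
9,3,1,1,1,1,1
9,1,1,1,1,1,1,1,1
7,7,3
7,7,1,1,1
…and 22 more, for 34 total.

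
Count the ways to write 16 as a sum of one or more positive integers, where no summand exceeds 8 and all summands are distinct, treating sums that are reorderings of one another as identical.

Listing the qualifying partitions of 16:
1,7,8
2,6,8
3,5,8
1,2,5,8
1,3,4,8
3,6,7
1,2,6,7
4,5,7
1,3,5,7
2,3,4,7
1,4,5,6
2,3,5,6
1,2,3,4,6

13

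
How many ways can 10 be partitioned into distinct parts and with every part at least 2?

They are:
10
8, 2
7, 3
6, 4
5, 3, 2

5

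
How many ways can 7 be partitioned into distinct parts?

5

Listing the qualifying partitions of 7:
7
6,1
5,2
4,3
4,2,1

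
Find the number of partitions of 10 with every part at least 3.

The partitions of 10 that satisfy the conditions:
10
7 + 3
6 + 4
5 + 5
4 + 3 + 3
Counting gives 5.

5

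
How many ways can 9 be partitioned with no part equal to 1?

They are:
9
7,2
6,3
5,4
5,2,2
4,3,2
3,3,3
3,2,2,2

8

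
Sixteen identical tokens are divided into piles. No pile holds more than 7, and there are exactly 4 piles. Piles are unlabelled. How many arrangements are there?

18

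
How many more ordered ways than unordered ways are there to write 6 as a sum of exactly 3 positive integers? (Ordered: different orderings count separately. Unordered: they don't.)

7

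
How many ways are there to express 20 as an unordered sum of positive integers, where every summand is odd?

64

A partial list (first 12 by largest part):
19 + 1
17 + 3
17 + 1 + 1 + 1
15 + 5
15 + 3 + 1 + 1
15 + 1 + 1 + 1 + 1 + 1
13 + 7
13 + 5 + 1 + 1
13 + 3 + 3 + 1
13 + 3 + 1 + 1 + 1 + 1
13 + 1 + 1 + 1 + 1 + 1 + 1 + 1
11 + 9
…and 52 more, for 64 total.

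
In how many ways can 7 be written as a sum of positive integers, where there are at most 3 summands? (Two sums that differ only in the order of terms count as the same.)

They are:
7
6, 1
5, 2
5, 1, 1
4, 3
4, 2, 1
3, 3, 1
3, 2, 2
Counting gives 8.

8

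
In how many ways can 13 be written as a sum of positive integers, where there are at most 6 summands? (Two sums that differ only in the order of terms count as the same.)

71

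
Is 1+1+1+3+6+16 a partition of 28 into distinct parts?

No

The parts sum to 28, and the condition 'all summands are distinct' is violated.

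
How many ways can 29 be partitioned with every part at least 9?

Enumerating:
29
20+9
19+10
18+11
17+12
16+13
15+14
11+9+9
10+10+9
Counting gives 9.

9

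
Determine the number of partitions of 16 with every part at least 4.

11

Listing the qualifying partitions of 16:
16
12 + 4
11 + 5
10 + 6
9 + 7
8 + 8
8 + 4 + 4
7 + 5 + 4
6 + 6 + 4
6 + 5 + 5
4 + 4 + 4 + 4
Counting gives 11.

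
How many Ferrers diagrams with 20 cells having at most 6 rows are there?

A full systematic count gives 282.

282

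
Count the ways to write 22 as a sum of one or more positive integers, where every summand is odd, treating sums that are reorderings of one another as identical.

89

Counting exhaustively, 89 partitions satisfy the conditions.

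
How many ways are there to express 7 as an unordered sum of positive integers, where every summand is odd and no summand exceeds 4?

The partitions of 7 that satisfy the conditions:
3+3+1
3+1+1+1+1
1+1+1+1+1+1+1
That's 3 in total.

3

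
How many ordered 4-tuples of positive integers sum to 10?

84

Equivalently, choose which 3 of the 9 gaps become plus signs: C(9,3) = 84.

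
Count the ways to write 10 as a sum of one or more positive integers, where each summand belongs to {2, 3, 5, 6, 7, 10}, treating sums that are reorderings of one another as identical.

7

They are:
10
7,3
6,2,2
5,5
5,3,2
3,3,2,2
2,2,2,2,2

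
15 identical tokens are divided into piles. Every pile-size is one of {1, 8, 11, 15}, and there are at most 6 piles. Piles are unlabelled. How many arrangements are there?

2

They are:
15
11 + 1 + 1 + 1 + 1
That's 2 in total.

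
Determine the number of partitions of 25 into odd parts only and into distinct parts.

12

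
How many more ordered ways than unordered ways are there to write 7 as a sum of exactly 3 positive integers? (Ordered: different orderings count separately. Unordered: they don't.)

11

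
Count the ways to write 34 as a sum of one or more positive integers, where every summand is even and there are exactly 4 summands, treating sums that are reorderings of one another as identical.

39

A partial list (first 12 by largest part):
28+2+2+2
26+4+2+2
24+6+2+2
24+4+4+2
22+8+2+2
22+6+4+2
22+4+4+4
20+10+2+2
20+8+4+2
20+6+6+2
20+6+4+4
18+12+2+2
…and 27 more, for 39 total.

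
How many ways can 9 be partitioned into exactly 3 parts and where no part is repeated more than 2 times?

6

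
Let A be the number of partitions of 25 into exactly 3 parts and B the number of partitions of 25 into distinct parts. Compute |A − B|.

Partitions of 25 into exactly 3 parts: 52.
Partitions of 25 into distinct parts: 142.
|52 − 142| = 90.

90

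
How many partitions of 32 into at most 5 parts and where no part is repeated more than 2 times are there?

746

Enumerating by decreasing first part gives 746 partitions in all.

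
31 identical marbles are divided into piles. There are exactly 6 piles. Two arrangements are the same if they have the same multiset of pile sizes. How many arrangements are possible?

612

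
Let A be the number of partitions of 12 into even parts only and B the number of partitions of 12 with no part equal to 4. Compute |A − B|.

44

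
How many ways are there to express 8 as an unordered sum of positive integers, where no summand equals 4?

Enumerating:
8
1+7
2+6
1+1+6
3+5
1+2+5
1+1+1+5
2+3+3
1+1+3+3
1+2+2+3
1+1+1+2+3
1+1+1+1+1+3
2+2+2+2
1+1+2+2+2
1+1+1+1+2+2
1+1+1+1+1+1+2
1+1+1+1+1+1+1+1

17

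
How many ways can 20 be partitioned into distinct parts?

There are too many to list fully; the first 12 (by largest part) are:
20
19+1
18+2
17+3
17+2+1
16+4
16+3+1
15+5
15+4+1
15+3+2
14+6
14+5+1
…and 52 more, for 64 total.

64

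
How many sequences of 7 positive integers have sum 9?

By stars and bars with positive parts, the count is C(8,6) = 28.

28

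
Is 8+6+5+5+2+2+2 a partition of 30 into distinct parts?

No

The parts sum to 30, and the condition 'all summands are distinct' is violated.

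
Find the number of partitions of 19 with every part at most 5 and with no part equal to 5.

94

There are 94 such partitions.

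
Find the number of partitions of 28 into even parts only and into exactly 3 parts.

16

They are:
2+2+24
2+4+22
2+6+20
4+4+20
2+8+18
4+6+18
2+10+16
4+8+16
6+6+16
2+12+14
4+10+14
6+8+14
4+12+12
6+10+12
8+8+12
8+10+10
That's 16 in total.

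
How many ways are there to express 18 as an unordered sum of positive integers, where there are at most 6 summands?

199

Counting exhaustively, 199 partitions satisfy the conditions.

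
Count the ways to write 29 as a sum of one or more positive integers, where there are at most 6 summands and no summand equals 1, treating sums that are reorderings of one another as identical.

517

Direct enumeration gives 517 partitions.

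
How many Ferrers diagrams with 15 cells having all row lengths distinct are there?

A partial list (first 12 by largest part):
15
14, 1
13, 2
12, 3
12, 2, 1
11, 4
11, 3, 1
10, 5
10, 4, 1
10, 3, 2
9, 6
9, 5, 1
…and 15 more, for 27 total.

27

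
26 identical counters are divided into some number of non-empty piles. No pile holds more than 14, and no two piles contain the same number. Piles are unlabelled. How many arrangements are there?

110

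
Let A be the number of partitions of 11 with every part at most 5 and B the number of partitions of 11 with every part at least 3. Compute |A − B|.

Partitions of 11 with every part at most 5: 37.
Partitions of 11 with every part at least 3: 6.
|37 − 6| = 31.

31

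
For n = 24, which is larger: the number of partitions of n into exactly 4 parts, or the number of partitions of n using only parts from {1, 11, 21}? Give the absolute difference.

Partitions of 24 into exactly 4 parts: 108.
Partitions of 24 using only parts from {1, 11, 21}: 4.
|108 − 4| = 104.

104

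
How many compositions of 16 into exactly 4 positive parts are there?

455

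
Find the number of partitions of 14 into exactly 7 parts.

15

They are:
8,1,1,1,1,1,1
7,2,1,1,1,1,1
6,3,1,1,1,1,1
6,2,2,1,1,1,1
5,4,1,1,1,1,1
5,3,2,1,1,1,1
5,2,2,2,1,1,1
4,4,2,1,1,1,1
4,3,3,1,1,1,1
4,3,2,2,1,1,1
4,2,2,2,2,1,1
3,3,3,2,1,1,1
3,3,2,2,2,1,1
3,2,2,2,2,2,1
2,2,2,2,2,2,2
That's 15 in total.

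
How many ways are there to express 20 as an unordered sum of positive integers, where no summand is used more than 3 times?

320

There are 320 such partitions.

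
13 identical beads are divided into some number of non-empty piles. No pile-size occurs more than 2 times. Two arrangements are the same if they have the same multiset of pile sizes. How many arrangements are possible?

44

A partial list (first 12 by largest part):
13
12 + 1
11 + 2
11 + 1 + 1
10 + 3
10 + 2 + 1
9 + 4
9 + 3 + 1
9 + 2 + 2
9 + 2 + 1 + 1
8 + 5
8 + 4 + 1
…and 32 more, for 44 total.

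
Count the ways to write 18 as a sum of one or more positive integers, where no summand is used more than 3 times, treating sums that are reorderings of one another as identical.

A full systematic count gives 208.

208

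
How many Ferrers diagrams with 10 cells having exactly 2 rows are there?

5

Enumerating:
9 + 1
8 + 2
7 + 3
6 + 4
5 + 5
That's 5 in total.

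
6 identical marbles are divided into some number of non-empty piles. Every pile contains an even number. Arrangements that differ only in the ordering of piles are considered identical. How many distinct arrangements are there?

Enumerating:
6
4+2
2+2+2
That's 3 in total.

3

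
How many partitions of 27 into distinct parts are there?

192

There are 192 such partitions.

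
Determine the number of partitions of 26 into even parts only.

A full systematic count gives 101.

101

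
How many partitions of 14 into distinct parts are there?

22

The partitions of 14 that satisfy the conditions:
14
13 + 1
12 + 2
11 + 3
11 + 2 + 1
10 + 4
10 + 3 + 1
9 + 5
9 + 4 + 1
9 + 3 + 2
8 + 6
8 + 5 + 1
8 + 4 + 2
8 + 3 + 2 + 1
7 + 6 + 1
7 + 5 + 2
7 + 4 + 3
7 + 4 + 2 + 1
6 + 5 + 3
6 + 5 + 2 + 1
6 + 4 + 3 + 1
5 + 4 + 3 + 2
That's 22 in total.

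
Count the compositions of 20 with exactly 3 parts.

171

Equivalently, choose which 2 of the 19 gaps become plus signs: C(19,2) = 171.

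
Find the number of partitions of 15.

Systematic enumeration (by largest part, then next-largest, …) yields 176.

176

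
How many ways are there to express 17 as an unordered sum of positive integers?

Counting exhaustively, 297 partitions satisfy the conditions.

297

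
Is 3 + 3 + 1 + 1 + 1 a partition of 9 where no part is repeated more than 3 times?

Yes

The parts sum to 9, and the condition 'no summand is used more than 3 times' holds.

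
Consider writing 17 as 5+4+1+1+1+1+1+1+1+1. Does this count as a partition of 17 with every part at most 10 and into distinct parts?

No

The parts sum to 17, and the condition 'all summands are distinct' is violated.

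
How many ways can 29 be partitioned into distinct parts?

There are 256 such partitions.

256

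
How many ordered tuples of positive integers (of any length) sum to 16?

Each of the 15 gaps between 16 units is either a break or not: 2^15 = 32768.

32768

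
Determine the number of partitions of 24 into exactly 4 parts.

108

Systematic enumeration (by largest part, then next-largest, …) yields 108.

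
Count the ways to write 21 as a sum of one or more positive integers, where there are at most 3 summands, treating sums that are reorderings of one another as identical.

48

A partial list (first 12 by largest part):
21
20+1
19+2
19+1+1
18+3
18+2+1
17+4
17+3+1
17+2+2
16+5
16+4+1
16+3+2
…and 36 more, for 48 total.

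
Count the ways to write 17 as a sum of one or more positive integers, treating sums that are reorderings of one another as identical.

297

Direct enumeration gives 297 partitions.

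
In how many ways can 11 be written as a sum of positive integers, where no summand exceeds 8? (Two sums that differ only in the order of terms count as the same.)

52

There are too many to list fully; the first 12 (by largest part) are:
8,3
8,2,1
8,1,1,1
7,4
7,3,1
7,2,2
7,2,1,1
7,1,1,1,1
6,5
6,4,1
6,3,2
6,3,1,1
…and 40 more, for 52 total.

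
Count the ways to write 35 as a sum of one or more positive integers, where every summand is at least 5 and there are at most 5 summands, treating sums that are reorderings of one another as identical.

142

Enumerating by decreasing first part gives 142 partitions in all.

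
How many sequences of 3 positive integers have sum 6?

10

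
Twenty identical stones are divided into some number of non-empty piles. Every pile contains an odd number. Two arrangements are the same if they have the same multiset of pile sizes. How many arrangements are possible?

64

There are too many to list fully; the first 12 (by largest part) are:
19,1
17,3
17,1,1,1
15,5
15,3,1,1
15,1,1,1,1,1
13,7
13,5,1,1
13,3,3,1
13,3,1,1,1,1
13,1,1,1,1,1,1,1
11,9
…and 52 more, for 64 total.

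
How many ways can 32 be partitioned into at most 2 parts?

17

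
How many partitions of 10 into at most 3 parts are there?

Listing the qualifying partitions of 10:
10
1,9
2,8
1,1,8
3,7
1,2,7
4,6
1,3,6
2,2,6
5,5
1,4,5
2,3,5
2,4,4
3,3,4

14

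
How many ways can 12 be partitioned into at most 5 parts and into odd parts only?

8

They are:
1, 11
3, 9
1, 1, 1, 9
5, 7
1, 1, 3, 7
1, 1, 5, 5
1, 3, 3, 5
3, 3, 3, 3
That's 8 in total.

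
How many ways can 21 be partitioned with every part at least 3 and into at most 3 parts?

28

There are too many to list fully; the first 12 (by largest part) are:
21
3 + 18
4 + 17
5 + 16
6 + 15
3 + 3 + 15
7 + 14
3 + 4 + 14
8 + 13
3 + 5 + 13
4 + 4 + 13
9 + 12
…and 16 more, for 28 total.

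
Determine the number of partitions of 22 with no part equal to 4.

Direct enumeration gives 617 partitions.

617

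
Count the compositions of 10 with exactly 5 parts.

126

Equivalently, choose which 4 of the 9 gaps become plus signs: C(9,4) = 126.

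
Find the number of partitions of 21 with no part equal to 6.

A full systematic count gives 616.

616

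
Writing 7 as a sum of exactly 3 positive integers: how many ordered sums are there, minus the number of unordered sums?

11

Compositions: C(6,2) = 15.
Unordered (partitions into 3 parts): 4.
Difference: 15 − 4 = 11.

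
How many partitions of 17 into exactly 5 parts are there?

47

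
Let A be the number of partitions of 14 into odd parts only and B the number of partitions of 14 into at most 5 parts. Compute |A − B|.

Partitions of 14 into odd parts only: 22.
Partitions of 14 into at most 5 parts: 70.
|22 − 70| = 48.

48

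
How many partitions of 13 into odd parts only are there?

The partitions of 13 that satisfy the conditions:
13
11,1,1
9,3,1
9,1,1,1,1
7,5,1
7,3,3
7,3,1,1,1
7,1,1,1,1,1,1
5,5,3
5,5,1,1,1
5,3,3,1,1
5,3,1,1,1,1,1
5,1,1,1,1,1,1,1,1
3,3,3,3,1
3,3,3,1,1,1,1
3,3,1,1,1,1,1,1,1
3,1,1,1,1,1,1,1,1,1,1
1,1,1,1,1,1,1,1,1,1,1,1,1

18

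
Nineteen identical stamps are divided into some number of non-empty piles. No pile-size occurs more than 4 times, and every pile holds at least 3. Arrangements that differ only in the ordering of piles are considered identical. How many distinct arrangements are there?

38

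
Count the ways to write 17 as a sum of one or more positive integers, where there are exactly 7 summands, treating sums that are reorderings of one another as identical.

38

There are too many to list fully; the first 12 (by largest part) are:
1, 1, 1, 1, 1, 1, 11
1, 1, 1, 1, 1, 2, 10
1, 1, 1, 1, 1, 3, 9
1, 1, 1, 1, 2, 2, 9
1, 1, 1, 1, 1, 4, 8
1, 1, 1, 1, 2, 3, 8
1, 1, 1, 2, 2, 2, 8
1, 1, 1, 1, 1, 5, 7
1, 1, 1, 1, 2, 4, 7
1, 1, 1, 1, 3, 3, 7
1, 1, 1, 2, 2, 3, 7
1, 1, 2, 2, 2, 2, 7
…and 26 more, for 38 total.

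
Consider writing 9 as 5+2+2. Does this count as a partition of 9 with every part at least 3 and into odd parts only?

No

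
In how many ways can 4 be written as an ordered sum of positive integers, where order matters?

There are 3 gaps and each independently is a cut or not, giving 2^3 = 8.

8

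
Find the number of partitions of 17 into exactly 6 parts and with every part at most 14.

44

There are too many to list fully; the first 12 (by largest part) are:
12, 1, 1, 1, 1, 1
11, 2, 1, 1, 1, 1
10, 3, 1, 1, 1, 1
10, 2, 2, 1, 1, 1
9, 4, 1, 1, 1, 1
9, 3, 2, 1, 1, 1
9, 2, 2, 2, 1, 1
8, 5, 1, 1, 1, 1
8, 4, 2, 1, 1, 1
8, 3, 3, 1, 1, 1
8, 3, 2, 2, 1, 1
8, 2, 2, 2, 2, 1
…and 32 more, for 44 total.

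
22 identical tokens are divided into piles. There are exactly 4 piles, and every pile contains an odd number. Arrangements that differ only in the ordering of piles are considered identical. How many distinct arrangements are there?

18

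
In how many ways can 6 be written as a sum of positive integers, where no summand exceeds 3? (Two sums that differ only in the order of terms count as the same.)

They are:
3, 3
1, 2, 3
1, 1, 1, 3
2, 2, 2
1, 1, 2, 2
1, 1, 1, 1, 2
1, 1, 1, 1, 1, 1

7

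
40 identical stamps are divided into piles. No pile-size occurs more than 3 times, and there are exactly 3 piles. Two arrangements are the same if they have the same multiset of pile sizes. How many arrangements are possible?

133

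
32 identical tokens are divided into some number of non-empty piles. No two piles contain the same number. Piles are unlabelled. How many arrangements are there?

Systematic enumeration (by largest part, then next-largest, …) yields 390.

390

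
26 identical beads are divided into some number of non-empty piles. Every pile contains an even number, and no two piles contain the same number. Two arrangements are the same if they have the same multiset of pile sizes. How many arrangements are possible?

18

Enumerating:
26
24+2
22+4
20+6
20+4+2
18+8
18+6+2
16+10
16+8+2
16+6+4
14+12
14+10+2
14+8+4
14+6+4+2
12+10+4
12+8+6
12+8+4+2
10+8+6+2
That's 18 in total.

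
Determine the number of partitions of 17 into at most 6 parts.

163

Direct enumeration gives 163 partitions.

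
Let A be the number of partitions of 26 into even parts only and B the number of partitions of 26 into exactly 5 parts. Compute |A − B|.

120

Partitions of 26 into even parts only: 101.
Partitions of 26 into exactly 5 parts: 221.
|101 − 221| = 120.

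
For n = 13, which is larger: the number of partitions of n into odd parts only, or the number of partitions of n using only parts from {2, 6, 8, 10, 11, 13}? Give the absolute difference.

Partitions of 13 into odd parts only: 18.
Partitions of 13 using only parts from {2, 6, 8, 10, 11, 13}: 2.
|18 − 2| = 16.

16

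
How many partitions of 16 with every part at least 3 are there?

Listing the qualifying partitions of 16:
16
13 + 3
12 + 4
11 + 5
10 + 6
10 + 3 + 3
9 + 7
9 + 4 + 3
8 + 8
8 + 5 + 3
8 + 4 + 4
7 + 6 + 3
7 + 5 + 4
7 + 3 + 3 + 3
6 + 6 + 4
6 + 5 + 5
6 + 4 + 3 + 3
5 + 5 + 3 + 3
5 + 4 + 4 + 3
4 + 4 + 4 + 4
4 + 3 + 3 + 3 + 3

21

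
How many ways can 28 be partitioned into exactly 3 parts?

65

A partial list (first 12 by largest part):
1, 1, 26
1, 2, 25
1, 3, 24
2, 2, 24
1, 4, 23
2, 3, 23
1, 5, 22
2, 4, 22
3, 3, 22
1, 6, 21
2, 5, 21
3, 4, 21
…and 53 more, for 65 total.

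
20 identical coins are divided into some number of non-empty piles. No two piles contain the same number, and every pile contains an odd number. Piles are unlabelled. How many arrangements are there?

Enumerating:
19+1
17+3
15+5
13+7
11+9
11+5+3+1
9+7+3+1

7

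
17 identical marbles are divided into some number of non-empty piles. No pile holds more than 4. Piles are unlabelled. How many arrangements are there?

Counting exhaustively, 72 partitions satisfy the conditions.

72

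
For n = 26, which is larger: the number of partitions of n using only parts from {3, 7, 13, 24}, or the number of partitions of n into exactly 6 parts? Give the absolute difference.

279

Partitions of 26 using only parts from {3, 7, 13, 24}: 3.
Partitions of 26 into exactly 6 parts: 282.
|3 − 282| = 279.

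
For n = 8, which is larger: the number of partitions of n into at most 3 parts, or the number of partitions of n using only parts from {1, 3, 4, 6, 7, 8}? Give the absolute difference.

Partitions of 8 into at most 3 parts: 10.
Partitions of 8 using only parts from {1, 3, 4, 6, 7, 8}: 9.
|10 − 9| = 1.

1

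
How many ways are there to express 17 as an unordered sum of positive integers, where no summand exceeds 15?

There are 295 such partitions.

295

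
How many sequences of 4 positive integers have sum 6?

Equivalently, choose which 3 of the 5 gaps become plus signs: C(5,3) = 10.

10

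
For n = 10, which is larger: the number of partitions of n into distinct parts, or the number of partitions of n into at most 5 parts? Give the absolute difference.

20

Partitions of 10 into distinct parts: 10.
Partitions of 10 into at most 5 parts: 30.
|10 − 30| = 20.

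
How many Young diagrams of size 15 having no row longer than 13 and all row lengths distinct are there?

25

The partitions of 15 that satisfy the conditions:
13+2
12+3
12+2+1
11+4
11+3+1
10+5
10+4+1
10+3+2
9+6
9+5+1
9+4+2
9+3+2+1
8+7
8+6+1
8+5+2
8+4+3
8+4+2+1
7+6+2
7+5+3
7+5+2+1
7+4+3+1
6+5+4
6+5+3+1
6+4+3+2
5+4+3+2+1
Counting gives 25.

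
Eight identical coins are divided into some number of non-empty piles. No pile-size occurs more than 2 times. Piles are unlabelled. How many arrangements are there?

Enumerating:
8
7,1
6,2
6,1,1
5,3
5,2,1
4,4
4,3,1
4,2,2
4,2,1,1
3,3,2
3,3,1,1
3,2,2,1
That's 13 in total.

13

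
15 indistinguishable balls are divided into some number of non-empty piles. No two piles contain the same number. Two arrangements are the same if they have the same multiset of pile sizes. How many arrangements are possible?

27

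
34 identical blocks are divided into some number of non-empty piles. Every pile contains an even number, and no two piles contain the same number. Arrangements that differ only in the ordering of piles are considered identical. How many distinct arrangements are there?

38

A partial list (first 12 by largest part):
34
2, 32
4, 30
6, 28
2, 4, 28
8, 26
2, 6, 26
10, 24
2, 8, 24
4, 6, 24
12, 22
2, 10, 22
…and 26 more, for 38 total.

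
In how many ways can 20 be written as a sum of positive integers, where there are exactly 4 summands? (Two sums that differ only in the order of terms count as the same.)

64

A partial list (first 12 by largest part):
1 + 1 + 1 + 17
1 + 1 + 2 + 16
1 + 1 + 3 + 15
1 + 2 + 2 + 15
1 + 1 + 4 + 14
1 + 2 + 3 + 14
2 + 2 + 2 + 14
1 + 1 + 5 + 13
1 + 2 + 4 + 13
1 + 3 + 3 + 13
2 + 2 + 3 + 13
1 + 1 + 6 + 12
…and 52 more, for 64 total.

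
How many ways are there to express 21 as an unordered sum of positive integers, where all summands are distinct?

There are 76 such partitions.

76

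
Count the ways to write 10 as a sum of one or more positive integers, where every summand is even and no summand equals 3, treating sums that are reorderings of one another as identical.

7

Enumerating:
10
8,2
6,4
6,2,2
4,4,2
4,2,2,2
2,2,2,2,2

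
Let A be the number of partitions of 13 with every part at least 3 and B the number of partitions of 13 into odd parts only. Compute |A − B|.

Partitions of 13 with every part at least 3: 10.
Partitions of 13 into odd parts only: 18.
|10 − 18| = 8.

8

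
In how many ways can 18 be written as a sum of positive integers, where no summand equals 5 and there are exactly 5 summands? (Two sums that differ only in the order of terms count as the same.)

39

There are too many to list fully; the first 12 (by largest part) are:
14+1+1+1+1
13+2+1+1+1
12+3+1+1+1
12+2+2+1+1
11+4+1+1+1
11+3+2+1+1
11+2+2+2+1
10+4+2+1+1
10+3+3+1+1
10+3+2+2+1
10+2+2+2+2
9+6+1+1+1
…and 27 more, for 39 total.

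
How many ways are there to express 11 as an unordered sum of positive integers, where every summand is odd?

12

Listing the qualifying partitions of 11:
11
9 + 1 + 1
7 + 3 + 1
7 + 1 + 1 + 1 + 1
5 + 5 + 1
5 + 3 + 3
5 + 3 + 1 + 1 + 1
5 + 1 + 1 + 1 + 1 + 1 + 1
3 + 3 + 3 + 1 + 1
3 + 3 + 1 + 1 + 1 + 1 + 1
3 + 1 + 1 + 1 + 1 + 1 + 1 + 1 + 1
1 + 1 + 1 + 1 + 1 + 1 + 1 + 1 + 1 + 1 + 1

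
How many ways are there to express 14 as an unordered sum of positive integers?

Enumerating by decreasing first part gives 135 partitions in all.

135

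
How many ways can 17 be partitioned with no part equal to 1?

There are too many to list fully; the first 12 (by largest part) are:
17
15, 2
14, 3
13, 4
13, 2, 2
12, 5
12, 3, 2
11, 6
11, 4, 2
11, 3, 3
11, 2, 2, 2
10, 7
…and 54 more, for 66 total.

66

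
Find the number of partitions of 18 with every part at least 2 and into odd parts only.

They are:
15+3
13+5
11+7
9+9
9+3+3+3
7+5+3+3
5+5+5+3
3+3+3+3+3+3

8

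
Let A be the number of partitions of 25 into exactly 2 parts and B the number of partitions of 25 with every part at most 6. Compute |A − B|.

Partitions of 25 into exactly 2 parts: 12.
Partitions of 25 with every part at most 6: 612.
|12 − 612| = 600.

600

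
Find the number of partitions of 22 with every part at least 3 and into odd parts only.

Enumerating:
19, 3
17, 5
15, 7
13, 9
13, 3, 3, 3
11, 11
11, 5, 3, 3
9, 7, 3, 3
9, 5, 5, 3
7, 7, 5, 3
7, 5, 5, 5
7, 3, 3, 3, 3, 3
5, 5, 3, 3, 3, 3
Counting gives 13.

13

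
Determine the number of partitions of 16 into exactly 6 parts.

A partial list (first 12 by largest part):
11,1,1,1,1,1
10,2,1,1,1,1
9,3,1,1,1,1
9,2,2,1,1,1
8,4,1,1,1,1
8,3,2,1,1,1
8,2,2,2,1,1
7,5,1,1,1,1
7,4,2,1,1,1
7,3,3,1,1,1
7,3,2,2,1,1
7,2,2,2,2,1
…and 23 more, for 35 total.

35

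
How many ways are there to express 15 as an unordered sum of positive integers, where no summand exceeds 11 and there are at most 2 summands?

4

Listing the qualifying partitions of 15:
11+4
10+5
9+6
8+7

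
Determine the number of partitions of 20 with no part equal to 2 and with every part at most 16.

There are 237 such partitions.

237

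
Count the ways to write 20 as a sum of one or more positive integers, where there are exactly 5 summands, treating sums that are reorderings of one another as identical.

Enumerating by decreasing first part gives 84 partitions in all.

84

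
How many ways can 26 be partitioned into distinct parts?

165

Systematic enumeration (by largest part, then next-largest, …) yields 165.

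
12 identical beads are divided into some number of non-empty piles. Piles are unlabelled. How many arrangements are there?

77

Counting exhaustively, 77 partitions satisfy the conditions.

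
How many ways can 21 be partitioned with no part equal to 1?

Systematic enumeration (by largest part, then next-largest, …) yields 165.

165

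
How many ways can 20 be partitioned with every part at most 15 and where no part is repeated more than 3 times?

309

Direct enumeration gives 309 partitions.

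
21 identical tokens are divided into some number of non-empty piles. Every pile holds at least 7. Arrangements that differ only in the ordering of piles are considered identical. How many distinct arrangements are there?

Enumerating:
21
14+7
13+8
12+9
11+10
7+7+7
That's 6 in total.

6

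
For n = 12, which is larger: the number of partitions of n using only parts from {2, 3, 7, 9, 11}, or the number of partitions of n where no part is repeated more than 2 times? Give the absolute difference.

31

Partitions of 12 using only parts from {2, 3, 7, 9, 11}: 5.
Partitions of 12 where no part is repeated more than 2 times: 36.
|5 − 36| = 31.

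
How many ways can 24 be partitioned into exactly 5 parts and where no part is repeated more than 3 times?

A full systematic count gives 159.

159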